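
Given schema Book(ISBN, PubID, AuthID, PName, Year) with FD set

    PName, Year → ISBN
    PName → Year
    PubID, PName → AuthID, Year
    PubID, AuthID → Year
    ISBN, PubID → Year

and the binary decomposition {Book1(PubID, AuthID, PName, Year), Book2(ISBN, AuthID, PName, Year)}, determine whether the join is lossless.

Yes

Common attributes: Book1 ∩ Book2 = {AuthID, PName, Year}.
Closure of {AuthID, PName, Year}: PName, Year → ISBN applies, adding ISBN. So (AuthID, PName, Year)⁺ = {ISBN, AuthID, PName, Year}.
This closure contains every attribute of Book2, so Book1 ∩ Book2 → Book2. The join is lossless.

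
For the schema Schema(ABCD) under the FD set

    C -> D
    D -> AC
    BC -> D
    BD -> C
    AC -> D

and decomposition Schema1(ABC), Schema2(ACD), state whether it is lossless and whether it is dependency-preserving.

lossless and dependency-preserving

Lossless test: (AC)⁺ = {ACD}, which contains all of one fragment — lossless.
Dependency preservation: BC → D; BD → C are not contained in any single fragment, but the restricted closure of each left-hand side across the fragments still reaches the right-hand side; the remaining FDs each lie inside some fragment. All dependencies are preserved.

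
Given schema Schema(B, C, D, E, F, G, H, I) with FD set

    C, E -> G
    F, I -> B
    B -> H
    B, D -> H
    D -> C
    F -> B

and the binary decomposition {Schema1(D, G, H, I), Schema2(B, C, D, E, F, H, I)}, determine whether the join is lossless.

Common attributes: Schema1 ∩ Schema2 = {D, H, I}.
Closure of {D, H, I}: D → C applies, adding C. So (D, H, I)⁺ = {C, D, H, I}.
The closure contains neither all of Schema1 = {D, G, H, I} nor all of Schema2 = {B, C, D, E, F, H, I}, so the common attributes are not a superkey of either fragment. The join is lossy.

No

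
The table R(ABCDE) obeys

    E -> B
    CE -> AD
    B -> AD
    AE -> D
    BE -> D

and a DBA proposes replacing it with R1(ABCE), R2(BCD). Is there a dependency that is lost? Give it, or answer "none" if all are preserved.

none

E → B lies within R1.
CE → AD: restricted closure across fragments reaches AD.
B → AD: restricted closure across fragments reaches AD.
AE → D: restricted closure across fragments reaches D.
BE → D: restricted closure across fragments reaches D.
Every dependency is enforceable on the fragments, so the decomposition is dependency-preserving.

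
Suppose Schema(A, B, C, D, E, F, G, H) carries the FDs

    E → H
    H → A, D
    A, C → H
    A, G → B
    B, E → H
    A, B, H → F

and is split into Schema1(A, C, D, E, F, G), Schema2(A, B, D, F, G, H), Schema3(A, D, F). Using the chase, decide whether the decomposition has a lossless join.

Chase test. Columns are A, B, C, D, E, F, G, H; row i has aⱼ where attribute j ∈ Schemai, else bᵢⱼ.
Initial tableau (one row per fragment):
  row 1: a1 b12 a3 a4 a5 a6 a7 b18
  row 2: a1 a2 b23 a4 b25 a6 a7 a8
  row 3: a1 b32 b33 a4 b35 a6 b37 b38
Rows 1 and 2 agree on A, G; apply A, G→B and equate their B entries.
No row becomes fully distinguished — the join is lossy.

No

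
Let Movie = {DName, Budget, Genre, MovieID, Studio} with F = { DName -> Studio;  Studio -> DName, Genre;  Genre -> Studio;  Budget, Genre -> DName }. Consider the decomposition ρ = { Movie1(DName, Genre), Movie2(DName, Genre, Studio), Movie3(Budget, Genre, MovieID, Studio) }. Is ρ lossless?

Yes

Chase test. Columns are DName, Budget, Genre, MovieID, Studio; row i has aⱼ where attribute j ∈ Moviei, else bᵢⱼ.
Initial tableau (one row per fragment):
  row 1: a1 b12 a3 b14 b15
  row 2: a1 b22 a3 b24 a5
  row 3: b31 a2 a3 a4 a5
Rows 1 and 2 agree on DName; apply DName→Studio and equate their Studio entries.
Rows 1 and 3 agree on Studio; apply Studio→DName, Genre and equate their DName, Genre entries.
Row 3 is now all distinguished symbols — the join is lossless.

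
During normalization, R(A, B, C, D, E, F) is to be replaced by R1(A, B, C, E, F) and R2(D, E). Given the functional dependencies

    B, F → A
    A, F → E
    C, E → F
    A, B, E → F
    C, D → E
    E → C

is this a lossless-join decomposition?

Common attributes: R1 ∩ R2 = {E}.
Closure of {E}: E → C applies, adding C; C, E → F applies, adding F. So (E)⁺ = {C, E, F}.
The closure contains neither all of R1 = {A, B, C, E, F} nor all of R2 = {D, E}, so the common attributes are not a superkey of either fragment. The join is lossy.

No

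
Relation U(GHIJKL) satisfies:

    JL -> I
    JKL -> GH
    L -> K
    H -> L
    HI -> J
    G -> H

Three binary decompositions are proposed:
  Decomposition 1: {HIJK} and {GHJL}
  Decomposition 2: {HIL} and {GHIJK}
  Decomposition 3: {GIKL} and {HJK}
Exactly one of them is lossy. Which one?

Decomposition 3

Decomposition 1: common = {HJ}, closure = {GHIJKL} → lossless.
Decomposition 2: common = {HI}, closure = {GHIJKL} → lossless.
Decomposition 3: common = {K}, closure = {K} → lossy.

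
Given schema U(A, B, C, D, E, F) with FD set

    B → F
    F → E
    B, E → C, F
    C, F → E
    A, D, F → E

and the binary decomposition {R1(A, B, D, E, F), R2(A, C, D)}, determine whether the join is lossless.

No

Common attributes: R1 ∩ R2 = {A, D}.
No dependency enlarges {A, D}, so (A, D)⁺ = {A, D}.
The closure contains neither all of R1 = {A, B, D, E, F} nor all of R2 = {A, C, D}, so the common attributes are not a superkey of either fragment. The join is lossy.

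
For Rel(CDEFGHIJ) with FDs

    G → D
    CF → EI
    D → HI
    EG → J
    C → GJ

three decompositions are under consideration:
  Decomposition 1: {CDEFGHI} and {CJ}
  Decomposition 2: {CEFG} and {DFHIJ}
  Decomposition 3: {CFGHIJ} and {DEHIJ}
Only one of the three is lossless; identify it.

Decomposition 1: common = {C}, closure = {CDGHIJ} → lossless.
Decomposition 2: common = {F}, closure = {F} → lossy.
Decomposition 3: common = {HIJ}, closure = {HIJ} → lossy.

Decomposition 1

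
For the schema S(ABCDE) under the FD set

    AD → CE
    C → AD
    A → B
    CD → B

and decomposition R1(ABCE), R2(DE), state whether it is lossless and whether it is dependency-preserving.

Lossless test: (E)⁺ = {E}, which is a superkey of neither fragment — lossy.
Dependency preservation: the restricted closure of {AD} across the fragments never reaches {CE}, so AD → CE cannot be enforced without a join — not preserved.

lossy and not dependency-preserving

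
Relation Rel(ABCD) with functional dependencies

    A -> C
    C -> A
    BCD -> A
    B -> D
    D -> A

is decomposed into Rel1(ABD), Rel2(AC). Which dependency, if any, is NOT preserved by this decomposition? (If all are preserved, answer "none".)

none

A → C lies within Rel2.
C → A lies within Rel2.
BCD → A: restricted closure across fragments reaches A.
B → D lies within Rel1.
D → A lies within Rel1.
Every dependency is enforceable on the fragments, so the decomposition is dependency-preserving.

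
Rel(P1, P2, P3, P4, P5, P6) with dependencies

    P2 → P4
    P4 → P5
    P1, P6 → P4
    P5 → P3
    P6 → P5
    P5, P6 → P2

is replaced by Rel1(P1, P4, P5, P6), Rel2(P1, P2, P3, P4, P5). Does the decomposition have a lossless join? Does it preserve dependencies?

Lossless test: (P1, P4, P5)⁺ = {P1, P3, P4, P5}, which is a superkey of neither fragment — lossy.
Dependency preservation: the restricted closure of {P5, P6} across the fragments never reaches {P2}, so P5, P6 → P2 cannot be enforced without a join — not preserved.

lossy and not dependency-preserving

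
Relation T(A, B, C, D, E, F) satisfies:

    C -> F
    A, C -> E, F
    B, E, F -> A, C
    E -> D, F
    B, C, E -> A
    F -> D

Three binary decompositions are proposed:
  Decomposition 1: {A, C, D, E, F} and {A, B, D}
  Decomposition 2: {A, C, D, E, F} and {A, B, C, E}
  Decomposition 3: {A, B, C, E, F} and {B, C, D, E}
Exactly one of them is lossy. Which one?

Decomposition 1

Decomposition 1: common = {A, D}, closure = {A, D} → lossy.
Decomposition 2: common = {A, C, E}, closure = {A, C, D, E, F} → lossless.
Decomposition 3: common = {B, C, E}, closure = {A, B, C, D, E, F} → lossless.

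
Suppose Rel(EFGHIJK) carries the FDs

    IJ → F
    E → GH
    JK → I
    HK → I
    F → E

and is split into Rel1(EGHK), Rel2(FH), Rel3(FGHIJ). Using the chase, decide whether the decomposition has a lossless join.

No

Chase test. Columns are EFGHIJK; row i has aⱼ where attribute j ∈ Reli, else bᵢⱼ.
Initial tableau (one row per fragment):
  row 1: a1 b12 a3 a4 b15 b16 a7
  row 2: b21 a2 b23 a4 b25 b26 b27
  row 3: b31 a2 a3 a4 a5 a6 b37
Rows 2 and 3 agree on F; apply F→E and equate their E entries.
Rows 2 and 3 agree on E; apply E→GH and equate their GH entries.
No row becomes fully distinguished — the join is lossy.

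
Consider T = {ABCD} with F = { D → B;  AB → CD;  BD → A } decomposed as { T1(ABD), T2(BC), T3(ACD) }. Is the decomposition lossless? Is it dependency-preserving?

lossless and dependency-preserving

Lossless test (chase): Rows 1 and 3 agree on D; apply D→B and equate their B entries. Rows 1 and 3 agree on AB; apply AB→CD and equate their CD entries. Row 1 is now all distinguished symbols — the join is lossless.
Dependency preservation: AB → CD is not contained in any single fragment, but the restricted closure of its left-hand side across the fragments still reaches the right-hand side; the remaining FDs each lie inside some fragment. All dependencies are preserved.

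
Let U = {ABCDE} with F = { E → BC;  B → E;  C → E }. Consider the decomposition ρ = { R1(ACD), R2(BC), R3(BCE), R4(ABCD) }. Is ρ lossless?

Yes

Chase test. Columns are ABCDE; row i has aⱼ where attribute j ∈ Ri, else bᵢⱼ.
Initial tableau (one row per fragment):
  row 1: a1 b12 a3 a4 b15
  row 2: b21 a2 a3 b24 b25
  row 3: b31 a2 a3 b34 a5
  row 4: a1 a2 a3 a4 b45
Rows 2 and 3 agree on B; apply B→E and equate their E entries.
Rows 2 and 4 agree on B; apply B→E and equate their E entries.
Rows 1 and 2 agree on C; apply C→E and equate their E entries.
Rows 1 and 2 agree on E; apply E→BC and equate their BC entries.
Row 1 is now all distinguished symbols — the join is lossless.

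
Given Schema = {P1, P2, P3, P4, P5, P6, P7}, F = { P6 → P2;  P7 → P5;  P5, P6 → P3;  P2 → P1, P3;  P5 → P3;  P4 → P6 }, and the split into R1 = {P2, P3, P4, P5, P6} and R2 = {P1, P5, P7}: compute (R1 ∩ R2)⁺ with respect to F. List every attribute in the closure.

P3, P5

R1 ∩ R2 = {P5}.
P5 → P3 applies, adding P3
Closure: {P3, P5}.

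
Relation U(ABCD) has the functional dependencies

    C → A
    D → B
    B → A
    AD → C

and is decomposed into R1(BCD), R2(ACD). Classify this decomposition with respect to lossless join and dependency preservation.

Lossless test: (CD)⁺ = {ABCD}, which contains all of one fragment — lossless.
Dependency preservation: the restricted closure of {B} across the fragments never reaches {A}, so B → A cannot be enforced without a join — not preserved.

lossless but not dependency-preserving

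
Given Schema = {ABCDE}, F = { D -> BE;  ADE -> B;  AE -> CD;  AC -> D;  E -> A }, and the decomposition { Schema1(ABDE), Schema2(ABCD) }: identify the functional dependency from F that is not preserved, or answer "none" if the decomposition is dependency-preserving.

none

D → BE lies within Schema1.
ADE → B lies within Schema1.
AE → CD: restricted closure across fragments reaches CD.
AC → D lies within Schema2.
E → A lies within Schema1.
Every dependency is enforceable on the fragments, so the decomposition is dependency-preserving.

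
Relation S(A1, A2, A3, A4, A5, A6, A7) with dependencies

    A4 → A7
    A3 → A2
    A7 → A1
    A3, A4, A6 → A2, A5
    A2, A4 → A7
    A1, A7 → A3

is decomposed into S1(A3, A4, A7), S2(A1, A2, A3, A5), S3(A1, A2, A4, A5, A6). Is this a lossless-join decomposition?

Chase test. Columns are A1, A2, A3, A4, A5, A6, A7; row i has aⱼ where attribute j ∈ Si, else bᵢⱼ.
Initial tableau (one row per fragment):
  row 1: b11 b12 a3 a4 b15 b16 a7
  row 2: a1 a2 a3 b24 a5 b26 b27
  row 3: a1 a2 b33 a4 a5 a6 b37
Rows 1 and 3 agree on A4; apply A4→A7 and equate their A7 entries.
Rows 1 and 2 agree on A3; apply A3→A2 and equate their A2 entries.
Rows 1 and 3 agree on A7; apply A7→A1 and equate their A1 entries.
Rows 1 and 3 agree on A1, A7; apply A1, A7→A3 and equate their A3 entries.
Row 3 is now all distinguished symbols — the join is lossless.

Yes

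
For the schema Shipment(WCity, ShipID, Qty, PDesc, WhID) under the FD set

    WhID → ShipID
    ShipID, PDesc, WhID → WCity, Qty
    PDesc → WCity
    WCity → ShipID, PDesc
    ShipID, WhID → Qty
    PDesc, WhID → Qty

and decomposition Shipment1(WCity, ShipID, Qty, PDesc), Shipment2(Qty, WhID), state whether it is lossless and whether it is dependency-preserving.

Lossless test: (Qty)⁺ = {Qty}, which is a superkey of neither fragment — lossy.
Dependency preservation: the restricted closure of {WhID} across the fragments never reaches {ShipID}, so WhID → ShipID cannot be enforced without a join — not preserved.

lossy and not dependency-preserving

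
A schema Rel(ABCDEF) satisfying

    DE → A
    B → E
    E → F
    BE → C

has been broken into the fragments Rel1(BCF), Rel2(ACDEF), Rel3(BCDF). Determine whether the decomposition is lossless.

No

Chase test. Columns are ABCDEF; row i has aⱼ where attribute j ∈ Reli, else bᵢⱼ.
Initial tableau (one row per fragment):
  row 1: b11 a2 a3 b14 b15 a6
  row 2: a1 b22 a3 a4 a5 a6
  row 3: b31 a2 a3 a4 b35 a6
Rows 1 and 3 agree on B; apply B→E and equate their E entries.
No row becomes fully distinguished — the join is lossy.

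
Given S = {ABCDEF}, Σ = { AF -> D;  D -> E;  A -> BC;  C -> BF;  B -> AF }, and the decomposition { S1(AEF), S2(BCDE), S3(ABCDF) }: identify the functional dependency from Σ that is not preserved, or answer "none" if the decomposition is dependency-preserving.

AF → D lies within S3.
D → E lies within S2.
A → BC lies within S3.
C → BF lies within S3.
B → AF lies within S3.
Every dependency is enforceable on the fragments, so the decomposition is dependency-preserving.

none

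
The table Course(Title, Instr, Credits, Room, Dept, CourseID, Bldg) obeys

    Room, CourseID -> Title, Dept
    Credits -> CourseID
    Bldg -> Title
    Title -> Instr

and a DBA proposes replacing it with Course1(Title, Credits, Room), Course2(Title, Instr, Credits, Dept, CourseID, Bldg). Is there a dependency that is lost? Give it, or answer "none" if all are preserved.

Check Room, CourseID → Title, Dept: no single fragment contains all of {Title, Room, Dept, CourseID}, and the restricted closure of {Room, CourseID} across the fragments never reaches {Title, Dept}.
Credits → CourseID is preserved.
Bldg → Title is preserved.
Title → Instr is preserved.

Room, CourseID -> Title, Dept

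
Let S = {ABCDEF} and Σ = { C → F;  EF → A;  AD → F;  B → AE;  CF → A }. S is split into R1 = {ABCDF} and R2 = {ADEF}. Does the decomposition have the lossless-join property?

No

Common attributes: R1 ∩ R2 = {ADF}.
No dependency enlarges {ADF}, so (ADF)⁺ = {ADF}.
The closure contains neither all of R1 = {ABCDF} nor all of R2 = {ADEF}, so the common attributes are not a superkey of either fragment. The join is lossy.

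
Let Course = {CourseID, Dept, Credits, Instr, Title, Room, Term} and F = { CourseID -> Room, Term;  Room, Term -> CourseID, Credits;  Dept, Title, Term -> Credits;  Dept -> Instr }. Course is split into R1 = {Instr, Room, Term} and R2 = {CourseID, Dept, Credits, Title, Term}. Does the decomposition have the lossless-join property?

No

Common attributes: R1 ∩ R2 = {Term}.
No dependency enlarges {Term}, so (Term)⁺ = {Term}.
The closure contains neither all of R1 = {Instr, Room, Term} nor all of R2 = {CourseID, Dept, Credits, Title, Term}, so the common attributes are not a superkey of either fragment. The join is lossy.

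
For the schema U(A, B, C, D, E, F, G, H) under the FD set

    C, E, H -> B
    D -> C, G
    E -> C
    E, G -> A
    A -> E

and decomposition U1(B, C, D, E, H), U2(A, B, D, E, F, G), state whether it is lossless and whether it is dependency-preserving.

Lossless test: (B, D, E)⁺ = {A, B, C, D, E, G}, which is a superkey of neither fragment — lossy.
Dependency preservation: D → C, G is not contained in any single fragment, but the restricted closure of its left-hand side across the fragments still reaches the right-hand side; the remaining FDs each lie inside some fragment. All dependencies are preserved.

lossy but dependency-preserving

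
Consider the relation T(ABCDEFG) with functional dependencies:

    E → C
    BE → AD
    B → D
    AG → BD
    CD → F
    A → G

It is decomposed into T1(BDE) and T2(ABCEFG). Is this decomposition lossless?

Common attributes: T1 ∩ T2 = {BE}.
Closure of {BE}: E → C applies, adding C; BE → AD applies, adding AD; CD → F applies, adding F; A → G applies, adding G. So (BE)⁺ = {ABCDEFG}.
This closure contains every attribute of T1, so T1 ∩ T2 → T1. The join is lossless.

Yes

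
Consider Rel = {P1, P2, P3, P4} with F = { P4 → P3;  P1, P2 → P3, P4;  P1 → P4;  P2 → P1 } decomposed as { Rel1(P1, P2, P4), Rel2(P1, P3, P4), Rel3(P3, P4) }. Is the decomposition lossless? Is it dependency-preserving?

Lossless test (chase): Rows 1 and 2 agree on P4; apply P4→P3 and equate their P3 entries. Row 1 is now all distinguished symbols — the join is lossless.
Dependency preservation: P1, P2 → P3, P4 is not contained in any single fragment, but the restricted closure of its left-hand side across the fragments still reaches the right-hand side; the remaining FDs each lie inside some fragment. All dependencies are preserved.

lossless and dependency-preserving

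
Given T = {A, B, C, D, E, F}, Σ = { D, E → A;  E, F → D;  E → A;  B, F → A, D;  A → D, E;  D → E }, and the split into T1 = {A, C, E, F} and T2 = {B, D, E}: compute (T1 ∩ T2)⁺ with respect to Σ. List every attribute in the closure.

A, D, E

T1 ∩ T2 = {E}.
E → A applies, adding A
A → D, E applies, adding D
Closure: {A, D, E}.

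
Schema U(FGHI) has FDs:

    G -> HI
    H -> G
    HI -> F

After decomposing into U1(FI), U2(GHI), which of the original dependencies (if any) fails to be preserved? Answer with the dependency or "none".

Check HI → F: no single fragment contains all of {FHI}, and the restricted closure of {HI} across the fragments never reaches {F}.
G → HI is preserved.
H → G is preserved.

HI -> F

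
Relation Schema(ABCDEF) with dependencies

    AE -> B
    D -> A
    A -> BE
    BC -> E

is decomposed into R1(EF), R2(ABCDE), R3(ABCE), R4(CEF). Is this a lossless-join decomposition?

Chase test. Columns are ABCDEF; row i has aⱼ where attribute j ∈ Ri, else bᵢⱼ.
Initial tableau (one row per fragment):
  row 1: b11 b12 b13 b14 a5 a6
  row 2: a1 a2 a3 a4 a5 b26
  row 3: a1 a2 a3 b34 a5 b36
  row 4: b41 b42 a3 b44 a5 a6
No row becomes fully distinguished — the join is lossy.

No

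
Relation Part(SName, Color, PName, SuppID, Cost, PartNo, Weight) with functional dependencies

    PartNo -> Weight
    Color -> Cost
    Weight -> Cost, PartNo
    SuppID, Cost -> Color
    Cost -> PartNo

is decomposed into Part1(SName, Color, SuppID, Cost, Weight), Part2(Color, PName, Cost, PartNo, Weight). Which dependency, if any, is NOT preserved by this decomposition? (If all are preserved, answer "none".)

none

PartNo → Weight lies within Part2.
Color → Cost lies within Part1.
Weight → Cost, PartNo lies within Part2.
SuppID, Cost → Color lies within Part1.
Cost → PartNo lies within Part2.
Every dependency is enforceable on the fragments, so the decomposition is dependency-preserving.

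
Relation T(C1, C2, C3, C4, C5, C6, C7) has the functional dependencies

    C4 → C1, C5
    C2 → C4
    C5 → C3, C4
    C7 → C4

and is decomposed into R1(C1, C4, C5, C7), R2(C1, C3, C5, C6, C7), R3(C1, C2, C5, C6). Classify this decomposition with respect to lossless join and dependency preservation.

lossy but dependency-preserving

Lossless test (chase): Rows 1 and 2 agree on C5; apply C5→C3, C4 and equate their C3, C4 entries. Rows 1 and 3 agree on C5; apply C5→C3, C4 and equate their C3, C4 entries. No row becomes fully distinguished — the join is lossy.
Dependency preservation: C2 → C4; C5 → C3, C4 are not contained in any single fragment, but the restricted closure of each left-hand side across the fragments still reaches the right-hand side; the remaining FDs each lie inside some fragment. All dependencies are preserved.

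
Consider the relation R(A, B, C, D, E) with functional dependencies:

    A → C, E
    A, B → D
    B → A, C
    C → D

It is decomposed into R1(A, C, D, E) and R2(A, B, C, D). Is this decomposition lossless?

Yes

Common attributes: R1 ∩ R2 = {A, C, D}.
Closure of {A, C, D}: A → C, E applies, adding E. So (A, C, D)⁺ = {A, C, D, E}.
This closure contains every attribute of R1, so R1 ∩ R2 → R1. The join is lossless.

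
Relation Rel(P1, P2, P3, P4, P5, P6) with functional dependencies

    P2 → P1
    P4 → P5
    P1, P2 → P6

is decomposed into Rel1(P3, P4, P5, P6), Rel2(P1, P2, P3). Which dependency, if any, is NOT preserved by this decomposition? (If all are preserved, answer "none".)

P1, P2 → P6

Check P1, P2 → P6: no single fragment contains all of {P1, P2, P6}, and the restricted closure of {P1, P2} across the fragments never reaches {P6}.
P2 → P1 is preserved.
P4 → P5 is preserved.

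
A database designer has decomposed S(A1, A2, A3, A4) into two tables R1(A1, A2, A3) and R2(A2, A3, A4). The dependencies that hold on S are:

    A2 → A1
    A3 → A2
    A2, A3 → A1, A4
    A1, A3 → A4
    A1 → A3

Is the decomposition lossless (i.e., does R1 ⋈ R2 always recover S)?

Common attributes: R1 ∩ R2 = {A2, A3}.
Closure of {A2, A3}: A2 → A1 applies, adding A1; A2, A3 → A1, A4 applies, adding A4. So (A2, A3)⁺ = {A1, A2, A3, A4}.
This closure contains every attribute of R1, so R1 ∩ R2 → R1. The join is lossless.

Yes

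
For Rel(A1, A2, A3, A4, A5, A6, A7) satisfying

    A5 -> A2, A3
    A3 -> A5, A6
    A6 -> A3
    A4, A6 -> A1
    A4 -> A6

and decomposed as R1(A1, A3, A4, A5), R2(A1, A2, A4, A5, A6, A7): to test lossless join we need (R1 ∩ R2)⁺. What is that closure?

A1, A2, A3, A4, A5, A6

R1 ∩ R2 = {A1, A4, A5}.
A5 → A2, A3 applies, adding A2, A3
A3 → A5, A6 applies, adding A6
Closure: {A1, A2, A3, A4, A5, A6}.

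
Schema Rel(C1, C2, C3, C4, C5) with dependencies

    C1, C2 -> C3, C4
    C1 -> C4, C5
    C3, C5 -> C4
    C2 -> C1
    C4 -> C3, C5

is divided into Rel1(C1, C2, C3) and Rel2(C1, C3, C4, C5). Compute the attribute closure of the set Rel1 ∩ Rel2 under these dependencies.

Rel1 ∩ Rel2 = {C1, C3}.
C1 → C4, C5 applies, adding C4, C5
Closure: {C1, C3, C4, C5}.

C1, C3, C4, C5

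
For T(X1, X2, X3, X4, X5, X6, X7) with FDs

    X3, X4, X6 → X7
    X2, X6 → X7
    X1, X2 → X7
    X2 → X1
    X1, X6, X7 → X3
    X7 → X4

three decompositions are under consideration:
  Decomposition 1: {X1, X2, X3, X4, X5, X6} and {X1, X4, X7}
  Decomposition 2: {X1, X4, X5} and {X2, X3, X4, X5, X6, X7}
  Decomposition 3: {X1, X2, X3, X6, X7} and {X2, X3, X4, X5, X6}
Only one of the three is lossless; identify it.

Decomposition 1: common = {X1, X4}, closure = {X1, X4} → lossy.
Decomposition 2: common = {X4, X5}, closure = {X4, X5} → lossy.
Decomposition 3: common = {X2, X3, X6}, closure = {X1, X2, X3, X4, X6, X7} → lossless.

Decomposition 3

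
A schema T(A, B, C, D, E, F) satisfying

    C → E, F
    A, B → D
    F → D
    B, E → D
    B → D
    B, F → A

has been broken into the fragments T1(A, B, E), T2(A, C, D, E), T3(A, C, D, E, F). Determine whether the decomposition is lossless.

No

Chase test. Columns are A, B, C, D, E, F; row i has aⱼ where attribute j ∈ Ti, else bᵢⱼ.
Initial tableau (one row per fragment):
  row 1: a1 a2 b13 b14 a5 b16
  row 2: a1 b22 a3 a4 a5 b26
  row 3: a1 b32 a3 a4 a5 a6
Rows 2 and 3 agree on C; apply C→E, F and equate their E, F entries.
No row becomes fully distinguished — the join is lossy.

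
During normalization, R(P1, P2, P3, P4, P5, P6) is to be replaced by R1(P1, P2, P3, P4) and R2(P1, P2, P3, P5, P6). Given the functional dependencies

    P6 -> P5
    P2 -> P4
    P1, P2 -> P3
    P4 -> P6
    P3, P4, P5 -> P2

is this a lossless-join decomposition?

Common attributes: R1 ∩ R2 = {P1, P2, P3}.
Closure of {P1, P2, P3}: P2 → P4 applies, adding P4; P4 → P6 applies, adding P6; P6 → P5 applies, adding P5. So (P1, P2, P3)⁺ = {P1, P2, P3, P4, P5, P6}.
This closure contains every attribute of R1, so R1 ∩ R2 → R1. The join is lossless.

Yes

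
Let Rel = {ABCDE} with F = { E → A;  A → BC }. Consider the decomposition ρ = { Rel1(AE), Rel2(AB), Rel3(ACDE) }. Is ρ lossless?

Chase test. Columns are ABCDE; row i has aⱼ where attribute j ∈ Reli, else bᵢⱼ.
Initial tableau (one row per fragment):
  row 1: a1 b12 b13 b14 a5
  row 2: a1 a2 b23 b24 b25
  row 3: a1 b32 a3 a4 a5
Rows 1 and 2 agree on A; apply A→BC and equate their BC entries.
Rows 1 and 3 agree on A; apply A→BC and equate their BC entries.
Row 3 is now all distinguished symbols — the join is lossless.

Yes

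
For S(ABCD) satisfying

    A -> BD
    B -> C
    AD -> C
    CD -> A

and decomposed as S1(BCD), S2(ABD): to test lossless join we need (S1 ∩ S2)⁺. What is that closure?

ABCD

S1 ∩ S2 = {BD}.
B → C applies, adding C
CD → A applies, adding A
Closure: {ABCD}.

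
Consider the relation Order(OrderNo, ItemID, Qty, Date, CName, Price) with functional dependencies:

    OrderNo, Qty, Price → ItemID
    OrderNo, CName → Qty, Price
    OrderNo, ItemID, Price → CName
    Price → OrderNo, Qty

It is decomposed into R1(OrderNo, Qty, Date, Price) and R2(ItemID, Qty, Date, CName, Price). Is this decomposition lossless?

Yes

Common attributes: R1 ∩ R2 = {Qty, Date, Price}.
Closure of {Qty, Date, Price}: Price → OrderNo, Qty applies, adding OrderNo; OrderNo, Qty, Price → ItemID applies, adding ItemID; OrderNo, ItemID, Price → CName applies, adding CName. So (Qty, Date, Price)⁺ = {OrderNo, ItemID, Qty, Date, CName, Price}.
This closure contains every attribute of R1, so R1 ∩ R2 → R1. The join is lossless.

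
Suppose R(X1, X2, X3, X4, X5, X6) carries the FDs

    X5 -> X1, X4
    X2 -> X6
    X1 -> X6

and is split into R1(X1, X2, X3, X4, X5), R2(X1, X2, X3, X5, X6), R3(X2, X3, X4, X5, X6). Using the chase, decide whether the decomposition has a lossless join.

Yes

Chase test. Columns are X1, X2, X3, X4, X5, X6; row i has aⱼ where attribute j ∈ Ri, else bᵢⱼ.
Initial tableau (one row per fragment):
  row 1: a1 a2 a3 a4 a5 b16
  row 2: a1 a2 a3 b24 a5 a6
  row 3: b31 a2 a3 a4 a5 a6
Rows 1 and 2 agree on X5; apply X5→X1, X4 and equate their X1, X4 entries.
Rows 1 and 3 agree on X5; apply X5→X1, X4 and equate their X1, X4 entries.
Rows 1 and 2 agree on X2; apply X2→X6 and equate their X6 entries.
Row 1 is now all distinguished symbols — the join is lossless.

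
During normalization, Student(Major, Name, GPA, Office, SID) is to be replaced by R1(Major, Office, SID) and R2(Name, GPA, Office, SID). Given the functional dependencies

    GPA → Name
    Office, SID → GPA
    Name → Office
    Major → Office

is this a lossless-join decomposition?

Yes

Common attributes: R1 ∩ R2 = {Office, SID}.
Closure of {Office, SID}: Office, SID → GPA applies, adding GPA; GPA → Name applies, adding Name. So (Office, SID)⁺ = {Name, GPA, Office, SID}.
This closure contains every attribute of R2, so R1 ∩ R2 → R2. The join is lossless.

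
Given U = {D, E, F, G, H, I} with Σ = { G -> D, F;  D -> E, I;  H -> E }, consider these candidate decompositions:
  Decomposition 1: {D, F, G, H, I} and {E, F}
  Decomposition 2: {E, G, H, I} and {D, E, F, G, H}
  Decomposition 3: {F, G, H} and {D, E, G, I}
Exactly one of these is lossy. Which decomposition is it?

Decomposition 1

Decomposition 1: common = {F}, closure = {F} → lossy.
Decomposition 2: common = {E, G, H}, closure = {D, E, F, G, H, I} → lossless.
Decomposition 3: common = {G}, closure = {D, E, F, G, I} → lossless.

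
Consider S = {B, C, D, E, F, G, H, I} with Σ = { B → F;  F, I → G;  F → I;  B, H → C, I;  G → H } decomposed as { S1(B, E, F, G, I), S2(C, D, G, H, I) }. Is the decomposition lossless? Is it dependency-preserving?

lossy and not dependency-preserving

Lossless test: (G, I)⁺ = {G, H, I}, which is a superkey of neither fragment — lossy.
Dependency preservation: the restricted closure of {B, H} across the fragments never reaches {C, I}, so B, H → C, I cannot be enforced without a join — not preserved.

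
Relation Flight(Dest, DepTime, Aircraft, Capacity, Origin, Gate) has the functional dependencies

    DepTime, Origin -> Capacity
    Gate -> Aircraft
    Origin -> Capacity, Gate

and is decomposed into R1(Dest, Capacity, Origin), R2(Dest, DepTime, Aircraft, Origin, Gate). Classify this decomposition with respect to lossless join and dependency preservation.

Lossless test: (Dest, Origin)⁺ = {Dest, Aircraft, Capacity, Origin, Gate}, which contains all of one fragment — lossless.
Dependency preservation: DepTime, Origin → Capacity; Origin → Capacity, Gate are not contained in any single fragment, but the restricted closure of each left-hand side across the fragments still reaches the right-hand side; the remaining FDs each lie inside some fragment. All dependencies are preserved.

lossless and dependency-preserving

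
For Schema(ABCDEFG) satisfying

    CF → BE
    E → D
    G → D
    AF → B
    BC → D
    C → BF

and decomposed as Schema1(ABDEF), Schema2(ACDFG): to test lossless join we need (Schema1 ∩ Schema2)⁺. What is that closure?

Schema1 ∩ Schema2 = {ADF}.
AF → B applies, adding B
Closure: {ABDF}.

ABDF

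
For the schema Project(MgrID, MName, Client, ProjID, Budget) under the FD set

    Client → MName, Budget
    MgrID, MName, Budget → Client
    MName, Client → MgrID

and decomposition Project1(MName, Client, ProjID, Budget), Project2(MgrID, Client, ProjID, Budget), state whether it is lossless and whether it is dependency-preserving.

lossless but not dependency-preserving

Lossless test: (Client, ProjID, Budget)⁺ = {MgrID, MName, Client, ProjID, Budget}, which contains all of one fragment — lossless.
Dependency preservation: the restricted closure of {MgrID, MName, Budget} across the fragments never reaches {Client}, so MgrID, MName, Budget → Client cannot be enforced without a join — not preserved.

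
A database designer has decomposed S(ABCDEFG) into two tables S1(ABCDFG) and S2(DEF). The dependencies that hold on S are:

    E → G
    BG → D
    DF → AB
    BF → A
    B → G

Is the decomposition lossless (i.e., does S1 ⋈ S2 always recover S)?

Common attributes: S1 ∩ S2 = {DF}.
Closure of {DF}: DF → AB applies, adding AB; B → G applies, adding G. So (DF)⁺ = {ABDFG}.
The closure contains neither all of S1 = {ABCDFG} nor all of S2 = {DEF}, so the common attributes are not a superkey of either fragment. The join is lossy.

No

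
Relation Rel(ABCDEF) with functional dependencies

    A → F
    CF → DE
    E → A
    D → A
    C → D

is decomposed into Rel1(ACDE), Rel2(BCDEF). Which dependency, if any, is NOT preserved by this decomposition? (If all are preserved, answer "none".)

Check A → F: no single fragment contains all of {AF}, and the restricted closure of {A} across the fragments never reaches {F}.
CF → DE is preserved.
E → A is preserved.
D → A is preserved.
C → D is preserved.

A → F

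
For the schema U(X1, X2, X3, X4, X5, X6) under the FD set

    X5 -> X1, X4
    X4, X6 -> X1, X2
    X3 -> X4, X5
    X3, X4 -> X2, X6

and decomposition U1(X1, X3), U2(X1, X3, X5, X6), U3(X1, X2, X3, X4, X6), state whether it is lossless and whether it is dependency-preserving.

Lossless test (chase): Rows 1 and 2 agree on X3; apply X3→X4, X5 and equate their X4, X5 entries. Rows 1 and 3 agree on X3; apply X3→X4, X5 and equate their X4, X5 entries. Rows 1 and 2 agree on X3, X4; apply X3, X4→X2, X6 and equate their X2, X6 entries. Rows 1 and 3 agree on X3, X4; apply X3, X4→X2, X6 and equate their X2, X6 entries. Row 1 is now all distinguished symbols — the join is lossless.
Dependency preservation: the restricted closure of {X5} across the fragments never reaches {X1, X4}, so X5 → X1, X4 cannot be enforced without a join — not preserved.

lossless but not dependency-preserving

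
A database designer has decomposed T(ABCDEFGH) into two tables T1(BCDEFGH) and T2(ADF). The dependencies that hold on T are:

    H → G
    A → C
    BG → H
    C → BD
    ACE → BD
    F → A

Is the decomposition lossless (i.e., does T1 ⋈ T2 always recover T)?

Common attributes: T1 ∩ T2 = {DF}.
Closure of {DF}: F → A applies, adding A; A → C applies, adding C; C → BD applies, adding B. So (DF)⁺ = {ABCDF}.
This closure contains every attribute of T2, so T1 ∩ T2 → T2. The join is lossless.

Yes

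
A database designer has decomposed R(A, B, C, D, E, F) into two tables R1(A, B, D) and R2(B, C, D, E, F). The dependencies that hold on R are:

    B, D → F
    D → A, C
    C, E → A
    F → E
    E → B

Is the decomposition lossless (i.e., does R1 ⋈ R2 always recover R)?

Yes

Common attributes: R1 ∩ R2 = {B, D}.
Closure of {B, D}: B, D → F applies, adding F; D → A, C applies, adding A, C; F → E applies, adding E. So (B, D)⁺ = {A, B, C, D, E, F}.
This closure contains every attribute of R1, so R1 ∩ R2 → R1. The join is lossless.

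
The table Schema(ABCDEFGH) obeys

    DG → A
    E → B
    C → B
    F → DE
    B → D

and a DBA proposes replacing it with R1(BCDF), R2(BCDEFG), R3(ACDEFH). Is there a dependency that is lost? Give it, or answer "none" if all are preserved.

DG → A

Check DG → A: no single fragment contains all of {ADG}, and the restricted closure of {DG} across the fragments never reaches {A}.
E → B is preserved.
C → B is preserved.
F → DE is preserved.
B → D is preserved.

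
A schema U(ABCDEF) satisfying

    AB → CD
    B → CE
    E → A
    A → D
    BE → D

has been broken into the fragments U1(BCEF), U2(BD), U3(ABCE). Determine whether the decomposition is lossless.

Yes

Chase test. Columns are ABCDEF; row i has aⱼ where attribute j ∈ Ui, else bᵢⱼ.
Initial tableau (one row per fragment):
  row 1: b11 a2 a3 b14 a5 a6
  row 2: b21 a2 b23 a4 b25 b26
  row 3: a1 a2 a3 b34 a5 b36
Rows 1 and 2 agree on B; apply B→CE and equate their CE entries.
Rows 1 and 2 agree on E; apply E→A and equate their A entries.
Rows 1 and 3 agree on E; apply E→A and equate their A entries.
Rows 1 and 2 agree on A; apply A→D and equate their D entries.
Rows 1 and 3 agree on A; apply A→D and equate their D entries.
Row 1 is now all distinguished symbols — the join is lossless.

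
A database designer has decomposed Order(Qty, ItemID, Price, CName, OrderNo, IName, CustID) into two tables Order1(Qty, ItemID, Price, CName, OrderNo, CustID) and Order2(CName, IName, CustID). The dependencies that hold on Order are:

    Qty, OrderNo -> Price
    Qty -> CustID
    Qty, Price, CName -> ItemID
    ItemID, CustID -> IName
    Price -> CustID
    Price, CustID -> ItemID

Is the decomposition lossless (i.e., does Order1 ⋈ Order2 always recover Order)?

No

Common attributes: Order1 ∩ Order2 = {CName, CustID}.
No dependency enlarges {CName, CustID}, so (CName, CustID)⁺ = {CName, CustID}.
The closure contains neither all of Order1 = {Qty, ItemID, Price, CName, OrderNo, CustID} nor all of Order2 = {CName, IName, CustID}, so the common attributes are not a superkey of either fragment. The join is lossy.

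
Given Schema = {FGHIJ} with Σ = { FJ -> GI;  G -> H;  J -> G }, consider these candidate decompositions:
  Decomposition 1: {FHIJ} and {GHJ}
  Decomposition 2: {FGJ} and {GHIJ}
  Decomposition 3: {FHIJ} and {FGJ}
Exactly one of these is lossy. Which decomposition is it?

Decomposition 1: common = {HJ}, closure = {GHJ} → lossless.
Decomposition 2: common = {GJ}, closure = {GHJ} → lossy.
Decomposition 3: common = {FJ}, closure = {FGHIJ} → lossless.

Decomposition 2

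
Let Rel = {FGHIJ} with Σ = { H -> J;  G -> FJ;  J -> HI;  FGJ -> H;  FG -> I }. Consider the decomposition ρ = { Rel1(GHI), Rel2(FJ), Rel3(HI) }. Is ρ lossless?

Chase test. Columns are FGHIJ; row i has aⱼ where attribute j ∈ Reli, else bᵢⱼ.
Initial tableau (one row per fragment):
  row 1: b11 a2 a3 a4 b15
  row 2: a1 b22 b23 b24 a5
  row 3: b31 b32 a3 a4 b35
Rows 1 and 3 agree on H; apply H→J and equate their J entries.
No row becomes fully distinguished — the join is lossy.

No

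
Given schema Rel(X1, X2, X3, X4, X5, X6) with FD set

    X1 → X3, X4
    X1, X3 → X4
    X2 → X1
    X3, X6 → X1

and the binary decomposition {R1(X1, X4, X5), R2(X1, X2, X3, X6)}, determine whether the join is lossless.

Common attributes: R1 ∩ R2 = {X1}.
Closure of {X1}: X1 → X3, X4 applies, adding X3, X4. So (X1)⁺ = {X1, X3, X4}.
The closure contains neither all of R1 = {X1, X4, X5} nor all of R2 = {X1, X2, X3, X6}, so the common attributes are not a superkey of either fragment. The join is lossy.

No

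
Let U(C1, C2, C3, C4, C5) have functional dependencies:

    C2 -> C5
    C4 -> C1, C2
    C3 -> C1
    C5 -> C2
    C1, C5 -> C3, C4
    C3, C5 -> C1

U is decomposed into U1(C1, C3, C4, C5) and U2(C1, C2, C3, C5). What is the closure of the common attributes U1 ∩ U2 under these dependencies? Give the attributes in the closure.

C1, C2, C3, C4, C5

U1 ∩ U2 = {C1, C3, C5}.
C5 → C2 applies, adding C2
C1, C5 → C3, C4 applies, adding C4
Closure: {C1, C2, C3, C4, C5}.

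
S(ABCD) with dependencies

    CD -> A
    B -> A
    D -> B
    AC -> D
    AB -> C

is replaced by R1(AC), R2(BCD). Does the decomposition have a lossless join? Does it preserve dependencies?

lossy and not dependency-preserving

Lossless test: (C)⁺ = {C}, which is a superkey of neither fragment — lossy.
Dependency preservation: the restricted closure of {CD} across the fragments never reaches {A}, so CD → A cannot be enforced without a join — not preserved.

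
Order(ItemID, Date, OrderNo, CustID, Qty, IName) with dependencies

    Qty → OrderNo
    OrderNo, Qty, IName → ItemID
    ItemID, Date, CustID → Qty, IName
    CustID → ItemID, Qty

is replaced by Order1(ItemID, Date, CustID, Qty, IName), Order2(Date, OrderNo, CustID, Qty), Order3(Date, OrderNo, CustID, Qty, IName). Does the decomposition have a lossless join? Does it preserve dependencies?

lossless and dependency-preserving

Lossless test (chase): Rows 1 and 2 agree on Qty; apply Qty→OrderNo and equate their OrderNo entries. Rows 1 and 3 agree on OrderNo, Qty, IName; apply OrderNo, Qty, IName→ItemID and equate their ItemID entries. Rows 1 and 2 agree on CustID; apply CustID→ItemID, Qty and equate their ItemID, Qty entries. Rows 1 and 2 agree on ItemID, Date, CustID; apply ItemID, Date, CustID→Qty, IName and equate their Qty, IName entries. Row 1 is now all distinguished symbols — the join is lossless.
Dependency preservation: OrderNo, Qty, IName → ItemID is not contained in any single fragment, but the restricted closure of its left-hand side across the fragments still reaches the right-hand side; the remaining FDs each lie inside some fragment. All dependencies are preserved.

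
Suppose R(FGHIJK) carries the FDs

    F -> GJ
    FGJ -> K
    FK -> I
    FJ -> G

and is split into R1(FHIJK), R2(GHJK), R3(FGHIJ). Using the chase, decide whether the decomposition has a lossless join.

Chase test. Columns are FGHIJK; row i has aⱼ where attribute j ∈ Ri, else bᵢⱼ.
Initial tableau (one row per fragment):
  row 1: a1 b12 a3 a4 a5 a6
  row 2: b21 a2 a3 b24 a5 a6
  row 3: a1 a2 a3 a4 a5 b36
Rows 1 and 3 agree on F; apply F→GJ and equate their GJ entries.
Rows 1 and 3 agree on FGJ; apply FGJ→K and equate their K entries.
Row 1 is now all distinguished symbols — the join is lossless.

Yes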